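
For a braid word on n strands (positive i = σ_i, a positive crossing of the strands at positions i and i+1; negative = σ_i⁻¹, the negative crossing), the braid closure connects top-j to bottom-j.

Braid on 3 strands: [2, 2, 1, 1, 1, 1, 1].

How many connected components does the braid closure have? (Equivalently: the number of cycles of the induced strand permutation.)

2

Derivation:
Track the strand permutation on 3 strands, starting from identity.
  step 1: s2 swaps positions 2,3 -> [1 3 2]
  step 2: s2 swaps positions 2,3 -> [1 2 3]
  step 3: s1 swaps positions 1,2 -> [2 1 3]
  step 4: s1 swaps positions 1,2 -> [1 2 3]
  step 5: s1 swaps positions 1,2 -> [2 1 3]
  step 6: s1 swaps positions 1,2 -> [1 2 3]
  step 7: s1 swaps positions 1,2 -> [2 1 3]
Final permutation (position -> original strand): [2 1 3]
Closure components = cycle count of this permutation = 2.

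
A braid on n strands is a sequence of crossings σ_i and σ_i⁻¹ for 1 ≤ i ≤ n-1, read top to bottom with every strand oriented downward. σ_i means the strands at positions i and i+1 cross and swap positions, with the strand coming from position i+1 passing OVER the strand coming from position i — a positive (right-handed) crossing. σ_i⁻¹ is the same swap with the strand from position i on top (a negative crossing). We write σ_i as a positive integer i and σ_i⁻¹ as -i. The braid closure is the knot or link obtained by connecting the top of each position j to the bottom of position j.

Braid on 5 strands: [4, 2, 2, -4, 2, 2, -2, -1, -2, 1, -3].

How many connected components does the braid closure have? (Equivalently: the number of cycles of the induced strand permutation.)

2

Derivation:
Track the strand permutation on 5 strands, starting from identity.
  step 1: s4 swaps positions 4,5 -> [1 2 3 5 4]
  step 2: s2 swaps positions 2,3 -> [1 3 2 5 4]
  step 3: s2 swaps positions 2,3 -> [1 2 3 5 4]
  step 4: s4^-1 swaps positions 4,5 -> [1 2 3 4 5]
  step 5: s2 swaps positions 2,3 -> [1 3 2 4 5]
  step 6: s2 swaps positions 2,3 -> [1 2 3 4 5]
  step 7: s2^-1 swaps positions 2,3 -> [1 3 2 4 5]
  step 8: s1^-1 swaps positions 1,2 -> [3 1 2 4 5]
  step 9: s2^-1 swaps positions 2,3 -> [3 2 1 4 5]
  step 10: s1 swaps positions 1,2 -> [2 3 1 4 5]
  step 11: s3^-1 swaps positions 3,4 -> [2 3 4 1 5]
Final permutation (position -> original strand): [2 3 4 1 5]
Closure components = cycle count of this permutation = 2.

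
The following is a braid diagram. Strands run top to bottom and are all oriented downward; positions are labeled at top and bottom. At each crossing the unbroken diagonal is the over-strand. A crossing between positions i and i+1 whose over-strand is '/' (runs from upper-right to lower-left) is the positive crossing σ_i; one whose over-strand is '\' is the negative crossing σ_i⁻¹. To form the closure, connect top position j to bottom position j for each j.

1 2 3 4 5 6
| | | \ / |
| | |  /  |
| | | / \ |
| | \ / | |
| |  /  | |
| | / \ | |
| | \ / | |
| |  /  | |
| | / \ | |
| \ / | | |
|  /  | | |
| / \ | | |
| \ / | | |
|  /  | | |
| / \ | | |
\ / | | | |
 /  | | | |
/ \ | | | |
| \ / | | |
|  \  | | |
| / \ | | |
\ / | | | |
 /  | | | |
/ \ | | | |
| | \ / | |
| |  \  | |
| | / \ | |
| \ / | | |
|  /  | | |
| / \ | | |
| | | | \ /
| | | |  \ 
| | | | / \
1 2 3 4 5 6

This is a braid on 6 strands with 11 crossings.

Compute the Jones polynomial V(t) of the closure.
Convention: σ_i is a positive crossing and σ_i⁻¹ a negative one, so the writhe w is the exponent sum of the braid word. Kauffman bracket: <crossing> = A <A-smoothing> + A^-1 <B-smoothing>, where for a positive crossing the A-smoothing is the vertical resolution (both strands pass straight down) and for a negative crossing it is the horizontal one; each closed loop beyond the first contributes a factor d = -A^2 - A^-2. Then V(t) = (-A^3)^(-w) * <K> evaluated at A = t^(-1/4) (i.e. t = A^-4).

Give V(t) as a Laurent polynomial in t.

Reading the diagram top to bottom ('/'-over between positions i,i+1 = s_i, '\'-over = s_i^-1): braid word = s4 s3 s3 s2 s2 s1 s2^-1 s1 s3^-1 s2 s5^-1.
The presented braid s4 s3 s3 s2 s2 s1 s2^-1 s1 s3^-1 s2 s5^-1 on 6 strands reduces by inverse Markov moves (closure unchanged at each step):
  Destabilize: the word has the form β·s5^-1 where s5^-1 occurs only as the final letter (β ∈ B_5); drop it and the last strand → 5 strands.
Reduced to β = s4 s3 s3 s2 s2 s1 s2^-1 s1 s3^-1 s2 on 5 strands, 10 crossings.
Compute on β:
Braid: s4 s3 s3 s2 s2 s1 s2^-1 s1 s3^-1 s2 on 5 strands, 10 crossings.
Writhe w = (#positive) - (#negative) = 8 - 2 = 6.
State-sum expansion of <K>. There are 2^10 = 1024 states.
For each crossing: s=0 is the vertical smoothing, s=1 horizontal. Crossing k contributes A^(sign_k * (1 - 2*s_k)); loop factor d = -A^2 - A^-2.
Tabulate the states by total A-exponent and number of loops L (A-exp: L × count):
  A^10: L=3 ×1
  A^8: L=2 ×3, L=4 ×7
  A^6: L=1 ×2, L=3 ×29, L=5 ×14
  A^4: L=2 ×39, L=4 ×72, L=6 ×9
  A^2: L=1 ×17, L=3 ×137, L=5 ×54, L=7 ×2
  A^0: L=2 ×109, L=4 ×128, L=6 ×15
  A^-2: L=1 ×30, L=3 ×132, L=5 ×47, L=7 ×1
  A^-4: L=2 ×49, L=4 ×65, L=6 ×6
  A^-6: L=3 ×31, L=5 ×14
  A^-8: L=4 ×9, L=6 ×1
  A^-10: L=5 ×1
Each group contributes A^e * Σ count * d^(L-1):
Powers of d = -A^2 - A^-2: d^2 = A^4 + 2 + A^-4; d^3 = -A^6 - 3*A^2 - 3*A^-2 - A^-6; d^4 = A^8 + 4*A^4 + 6 + 4*A^-4 + A^-8; d^5 = -A^10 - 5*A^6 - 10*A^2 - 10*A^-2 - 5*A^-6 - A^-10; d^6 = A^12 + 6*A^8 + 15*A^4 + 20 + 15*A^-4 + 6*A^-8 + A^-12.
  A^10 * (d^2) = A^14 + 2*A^10 + A^6
  A^8 * (3*d + 7*d^3) = -7*A^14 - 24*A^10 - 24*A^6 - 7*A^2
  A^6 * (2 + 29*d^2 + 14*d^4) = 14*A^14 + 85*A^10 + 144*A^6 + 85*A^2 + 14*A^-2
  A^4 * (39*d + 72*d^3 + 9*d^5) = -9*A^14 - 117*A^10 - 345*A^6 - 345*A^2 - 117*A^-2 - 9*A^-6
  A^2 * (17 + 137*d^2 + 54*d^4 + 2*d^6) = 2*A^14 + 66*A^10 + 383*A^6 + 655*A^2 + 383*A^-2 + 66*A^-6 + 2*A^-10
  A^0 * (109*d + 128*d^3 + 15*d^5) = -15*A^10 - 203*A^6 - 643*A^2 - 643*A^-2 - 203*A^-6 - 15*A^-10
  A^-2 * (30 + 132*d^2 + 47*d^4 + d^6) = A^10 + 53*A^6 + 335*A^2 + 596*A^-2 + 335*A^-6 + 53*A^-10 + A^-14
  A^-4 * (49*d + 65*d^3 + 6*d^5) = -6*A^6 - 95*A^2 - 304*A^-2 - 304*A^-6 - 95*A^-10 - 6*A^-14
  A^-6 * (31*d^2 + 14*d^4) = 14*A^2 + 87*A^-2 + 146*A^-6 + 87*A^-10 + 14*A^-14
  A^-8 * (9*d^3 + d^5) = -A^2 - 14*A^-2 - 37*A^-6 - 37*A^-10 - 14*A^-14 - A^-18
  A^-10 * (d^4) = A^-2 + 4*A^-6 + 6*A^-10 + 4*A^-14 + A^-18
Summing the groups: <K> = A^14 - 2*A^10 + 3*A^6 - 2*A^2 + 3*A^-2 - 2*A^-6 + A^-10 - A^-14
Normalise by the writhe: (-A^3)^(-w) = (-A^3)^(-6) = A^-18, so f(A) = A^-18 * <K> = A^-4 - 2*A^-8 + 3*A^-12 - 2*A^-16 + 3*A^-20 - 2*A^-24 + A^-28 - A^-32.
Substitute A = t^(-1/4), i.e. A^e → t^(-e/4): V(t) = -t^8 + t^7 - 2*t^6 + 3*t^5 - 2*t^4 + 3*t^3 - 2*t^2 + t

Answer: -t^8 + t^7 - 2*t^6 + 3*t^5 - 2*t^4 + 3*t^3 - 2*t^2 + t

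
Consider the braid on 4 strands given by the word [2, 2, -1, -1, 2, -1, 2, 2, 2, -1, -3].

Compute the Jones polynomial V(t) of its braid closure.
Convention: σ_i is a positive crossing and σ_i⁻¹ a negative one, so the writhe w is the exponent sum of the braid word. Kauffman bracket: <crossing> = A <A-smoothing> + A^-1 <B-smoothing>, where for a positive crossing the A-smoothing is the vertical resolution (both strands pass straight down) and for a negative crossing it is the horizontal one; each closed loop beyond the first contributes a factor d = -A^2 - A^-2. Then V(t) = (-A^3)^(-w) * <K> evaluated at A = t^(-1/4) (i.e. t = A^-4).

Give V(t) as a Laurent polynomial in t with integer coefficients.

The presented braid s2 s2 s1^-1 s1^-1 s2 s1^-1 s2 s2 s2 s1^-1 s3^-1 on 4 strands reduces by inverse Markov moves (closure unchanged at each step):
  Destabilize: the word has the form β·s3^-1 where s3^-1 occurs only as the final letter (β ∈ B_3); drop it and the last strand → 3 strands.
Reduced to β = s2 s2 s1^-1 s1^-1 s2 s1^-1 s2 s2 s2 s1^-1 on 3 strands, 10 crossings.
Compute on β:
Braid: s2 s2 s1^-1 s1^-1 s2 s1^-1 s2 s2 s2 s1^-1 on 3 strands, 10 crossings.
Writhe w = (#positive) - (#negative) = 6 - 4 = 2.
State-sum expansion of <K>. There are 2^10 = 1024 states.
Smooth each crossing (0=||, 1=⌣⌢); contribution A^(Σ sign_k(1-2s_k)) * d^(L-1).
Tabulate the states by total A-exponent and number of loops L (A-exp: L × count):
  A^10: L=5 ×1
  A^8: L=4 ×10
  A^6: L=3 ×41, L=5 ×4
  A^4: L=2 ×81, L=4 ×38, L=6 ×1
  A^2: L=1 ×71, L=3 ×117, L=5 ×22
  A^0: L=2 ×154, L=4 ×91, L=6 ×7
  A^-2: L=3 ×168, L=5 ×41, L=7 ×1
  A^-4: L=4 ×110, L=6 ×10
  A^-6: L=5 ×44, L=7 ×1
  A^-8: L=6 ×10
  A^-10: L=7 ×1
Each group contributes A^e * Σ count * d^(L-1):
Powers of d = -A^2 - A^-2: d^2 = A^4 + 2 + A^-4; d^3 = -A^6 - 3*A^2 - 3*A^-2 - A^-6; d^4 = A^8 + 4*A^4 + 6 + 4*A^-4 + A^-8; d^5 = -A^10 - 5*A^6 - 10*A^2 - 10*A^-2 - 5*A^-6 - A^-10; d^6 = A^12 + 6*A^8 + 15*A^4 + 20 + 15*A^-4 + 6*A^-8 + A^-12.
  A^10 * (d^4) = A^18 + 4*A^14 + 6*A^10 + 4*A^6 + A^2
  A^8 * (10*d^3) = -10*A^14 - 30*A^10 - 30*A^6 - 10*A^2
  A^6 * (41*d^2 + 4*d^4) = 4*A^14 + 57*A^10 + 106*A^6 + 57*A^2 + 4*A^-2
  A^4 * (81*d + 38*d^3 + d^5) = -A^14 - 43*A^10 - 205*A^6 - 205*A^2 - 43*A^-2 - A^-6
  A^2 * (71 + 117*d^2 + 22*d^4) = 22*A^10 + 205*A^6 + 437*A^2 + 205*A^-2 + 22*A^-6
  A^0 * (154*d + 91*d^3 + 7*d^5) = -7*A^10 - 126*A^6 - 497*A^2 - 497*A^-2 - 126*A^-6 - 7*A^-10
  A^-2 * (168*d^2 + 41*d^4 + d^6) = A^10 + 47*A^6 + 347*A^2 + 602*A^-2 + 347*A^-6 + 47*A^-10 + A^-14
  A^-4 * (110*d^3 + 10*d^5) = -10*A^6 - 160*A^2 - 430*A^-2 - 430*A^-6 - 160*A^-10 - 10*A^-14
  A^-6 * (44*d^4 + d^6) = A^6 + 50*A^2 + 191*A^-2 + 284*A^-6 + 191*A^-10 + 50*A^-14 + A^-18
  A^-8 * (10*d^5) = -10*A^2 - 50*A^-2 - 100*A^-6 - 100*A^-10 - 50*A^-14 - 10*A^-18
  A^-10 * (d^6) = A^2 + 6*A^-2 + 15*A^-6 + 20*A^-10 + 15*A^-14 + 6*A^-18 + A^-22
Summing the groups: <K> = A^18 - 3*A^14 + 6*A^10 - 8*A^6 + 11*A^2 - 12*A^-2 + 11*A^-6 - 9*A^-10 + 6*A^-14 - 3*A^-18 + A^-22
Normalise by the writhe: (-A^3)^(-w) = (-A^3)^(-2) = A^-6, so f(A) = A^-6 * <K> = A^12 - 3*A^8 + 6*A^4 - 8 + 11*A^-4 - 12*A^-8 + 11*A^-12 - 9*A^-16 + 6*A^-20 - 3*A^-24 + A^-28.
Substitute A = t^(-1/4), i.e. A^e → t^(-e/4): V(t) = t^7 - 3*t^6 + 6*t^5 - 9*t^4 + 11*t^3 - 12*t^2 + 11*t - 8 + 6*t^-1 - 3*t^-2 + t^-3

Answer: t^7 - 3*t^6 + 6*t^5 - 9*t^4 + 11*t^3 - 12*t^2 + 11*t - 8 + 6*t^-1 - 3*t^-2 + t^-3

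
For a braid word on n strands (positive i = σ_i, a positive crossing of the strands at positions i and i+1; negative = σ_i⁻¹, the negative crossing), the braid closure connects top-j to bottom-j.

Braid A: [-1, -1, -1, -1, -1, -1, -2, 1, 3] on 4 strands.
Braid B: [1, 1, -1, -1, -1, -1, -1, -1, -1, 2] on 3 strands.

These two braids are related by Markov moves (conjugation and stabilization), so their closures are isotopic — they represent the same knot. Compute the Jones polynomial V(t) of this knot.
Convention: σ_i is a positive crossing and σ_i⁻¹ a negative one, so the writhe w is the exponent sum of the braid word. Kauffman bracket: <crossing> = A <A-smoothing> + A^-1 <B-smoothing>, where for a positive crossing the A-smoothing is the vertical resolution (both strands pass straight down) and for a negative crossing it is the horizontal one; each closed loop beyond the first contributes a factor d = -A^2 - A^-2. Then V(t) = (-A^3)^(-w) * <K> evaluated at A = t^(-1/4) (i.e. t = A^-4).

Markov-equivalent braids have isotopic closures, hence identical knot invariants. Strip the Markov moves from each word to reach a common short braid β, then compute V(t) once on β.
Braid A: s1^-1 s1^-1 s1^-1 s1^-1 s1^-1 s1^-1 s2^-1 s1 s3 on 4 strands reduces by inverse Markov moves (closure unchanged at each step):
  Destabilize: the word has the form β·s3 where s3 occurs only as the final letter (β ∈ B_3); drop it and the last strand → 3 strands.
  Deconjugate: the word is γ·β·γ⁻¹ with γ = s1^-1 (prefix) and γ⁻¹ = s1 (suffix); strip both.
  Destabilize: the word has the form β·s2^-1 where s2^-1 occurs only as the final letter (β ∈ B_2); drop it and the last strand → 2 strands.
Reduced to β = s1^-1 s1^-1 s1^-1 s1^-1 s1^-1 on 2 strands, 5 crossings.
Braid B: s1 s1 s1^-1 s1^-1 s1^-1 s1^-1 s1^-1 s1^-1 s1^-1 s2 on 3 strands reduces by inverse Markov moves (closure unchanged at each step):
  Destabilize: the word has the form β·s2 where s2 occurs only as the final letter (β ∈ B_2); drop it and the last strand → 2 strands.
  Deconjugate: the word is γ·β·γ⁻¹ with γ = s1 s1 (prefix) and γ⁻¹ = s1^-1 s1^-1 (suffix); strip both.
Reduced to β = s1^-1 s1^-1 s1^-1 s1^-1 s1^-1 on 2 strands, 5 crossings.
Both give the same β = s1^-1 s1^-1 s1^-1 s1^-1 s1^-1 on 2 strands, so one state sum suffices:
Braid: s1^-1 s1^-1 s1^-1 s1^-1 s1^-1 on 2 strands, 5 crossings.
Writhe w = (#positive) - (#negative) = 0 - 5 = -5.
State-sum expansion of <K>. There are 2^5 = 32 states.
Each crossing splits two ways (0=vertical, 1=horizontal). The state's weight is A^(#A-smoothings - #B-smoothings) * d^(loops - 1).
  state 00000: A-exp=-5, loops=2, term = A^-5 * d^1
  state 00001: A-exp=-3, loops=1, term = A^-3 * d^0
  state 00010: A-exp=-3, loops=1, term = A^-3 * d^0
  state 00011: A-exp=-1, loops=2, term = A^-1 * d^1
  state 00100: A-exp=-3, loops=1, term = A^-3 * d^0
  state 00101: A-exp=-1, loops=2, term = A^-1 * d^1
  state 00110: A-exp=-1, loops=2, term = A^-1 * d^1
  state 00111: A-exp=+1, loops=3, term = A^1 * d^2
  state 01000: A-exp=-3, loops=1, term = A^-3 * d^0
  state 01001: A-exp=-1, loops=2, term = A^-1 * d^1
  state 01010: A-exp=-1, loops=2, term = A^-1 * d^1
  state 01011: A-exp=+1, loops=3, term = A^1 * d^2
  state 01100: A-exp=-1, loops=2, term = A^-1 * d^1
  state 01101: A-exp=+1, loops=3, term = A^1 * d^2
  state 01110: A-exp=+1, loops=3, term = A^1 * d^2
  state 01111: A-exp=+3, loops=4, term = A^3 * d^3
  state 10000: A-exp=-3, loops=1, term = A^-3 * d^0
  state 10001: A-exp=-1, loops=2, term = A^-1 * d^1
  state 10010: A-exp=-1, loops=2, term = A^-1 * d^1
  state 10011: A-exp=+1, loops=3, term = A^1 * d^2
  state 10100: A-exp=-1, loops=2, term = A^-1 * d^1
  state 10101: A-exp=+1, loops=3, term = A^1 * d^2
  state 10110: A-exp=+1, loops=3, term = A^1 * d^2
  state 10111: A-exp=+3, loops=4, term = A^3 * d^3
  state 11000: A-exp=-1, loops=2, term = A^-1 * d^1
  state 11001: A-exp=+1, loops=3, term = A^1 * d^2
  state 11010: A-exp=+1, loops=3, term = A^1 * d^2
  state 11011: A-exp=+3, loops=4, term = A^3 * d^3
  state 11100: A-exp=+1, loops=3, term = A^1 * d^2
  state 11101: A-exp=+3, loops=4, term = A^3 * d^3
  state 11110: A-exp=+3, loops=4, term = A^3 * d^3
  state 11111: A-exp=+5, loops=5, term = A^5 * d^4
Collect the terms by A-exponent (count of states per loop number):
Powers of d = -A^2 - A^-2: d^2 = A^4 + 2 + A^-4; d^3 = -A^6 - 3*A^2 - 3*A^-2 - A^-6; d^4 = A^8 + 4*A^4 + 6 + 4*A^-4 + A^-8.
  A^5 * (d^4) = A^13 + 4*A^9 + 6*A^5 + 4*A + A^-3
  A^3 * (5*d^3) = -5*A^9 - 15*A^5 - 15*A - 5*A^-3
  A^1 * (10*d^2) = 10*A^5 + 20*A + 10*A^-3
  A^-1 * (10*d) = -10*A - 10*A^-3
  A^-3 * (5) = 5*A^-3
  A^-5 * (d) = -A^-3 - A^-7
Summing the groups: <K> = A^13 - A^9 + A^5 - A - A^-7
Normalise by the writhe: (-A^3)^(-w) = (-A^3)^(5) = -A^15, so f(A) = -A^15 * <K> = -A^28 + A^24 - A^20 + A^16 + A^8.
Substitute A = t^(-1/4), i.e. A^e → t^(-e/4): V(t) = t^-2 + t^-4 - t^-5 + t^-6 - t^-7

Answer: t^-2 + t^-4 - t^-5 + t^-6 - t^-7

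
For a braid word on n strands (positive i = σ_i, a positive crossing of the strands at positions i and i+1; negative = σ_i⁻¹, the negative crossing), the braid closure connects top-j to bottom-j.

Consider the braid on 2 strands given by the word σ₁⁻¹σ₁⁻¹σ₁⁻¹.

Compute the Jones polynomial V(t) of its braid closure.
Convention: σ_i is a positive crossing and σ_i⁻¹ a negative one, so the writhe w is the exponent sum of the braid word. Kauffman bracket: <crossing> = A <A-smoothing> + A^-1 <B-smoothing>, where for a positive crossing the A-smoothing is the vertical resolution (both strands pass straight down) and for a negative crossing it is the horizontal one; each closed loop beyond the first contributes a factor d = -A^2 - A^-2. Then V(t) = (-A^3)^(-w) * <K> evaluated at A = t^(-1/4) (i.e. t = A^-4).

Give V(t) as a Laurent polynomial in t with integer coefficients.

Braid: s1^-1 s1^-1 s1^-1 on 2 strands, 3 crossings.
Writhe w = (#positive) - (#negative) = 0 - 3 = -3.
Enumerate smoothing states for the bracket polynomial. There are 2^3 = 8 states.
Smooth each crossing (0=||, 1=⌣⌢); contribution A^(Σ sign_k(1-2s_k)) * d^(L-1).
  state 000: A-exp=-3, loops=2, term = A^-3 * d^1
  state 001: A-exp=-1, loops=1, term = A^-1 * d^0
  state 010: A-exp=-1, loops=1, term = A^-1 * d^0
  state 011: A-exp=+1, loops=2, term = A^1 * d^1
  state 100: A-exp=-1, loops=1, term = A^-1 * d^0
  state 101: A-exp=+1, loops=2, term = A^1 * d^1
  state 110: A-exp=+1, loops=2, term = A^1 * d^1
  state 111: A-exp=+3, loops=3, term = A^3 * d^2
Collect the terms by A-exponent (count of states per loop number):
Powers of d = -A^2 - A^-2: d^2 = A^4 + 2 + A^-4.
  A^3 * (d^2) = A^7 + 2*A^3 + A^-1
  A^1 * (3*d) = -3*A^3 - 3*A^-1
  A^-1 * (3) = 3*A^-1
  A^-3 * (d) = -A^-1 - A^-5
Summing the groups: <K> = A^7 - A^3 - A^-5
Normalise by the writhe: (-A^3)^(-w) = (-A^3)^(3) = -A^9, so f(A) = -A^9 * <K> = -A^16 + A^12 + A^4.
Substitute A = t^(-1/4), i.e. A^e → t^(-e/4): V(t) = t^-1 + t^-3 - t^-4

Answer: t^-1 + t^-3 - t^-4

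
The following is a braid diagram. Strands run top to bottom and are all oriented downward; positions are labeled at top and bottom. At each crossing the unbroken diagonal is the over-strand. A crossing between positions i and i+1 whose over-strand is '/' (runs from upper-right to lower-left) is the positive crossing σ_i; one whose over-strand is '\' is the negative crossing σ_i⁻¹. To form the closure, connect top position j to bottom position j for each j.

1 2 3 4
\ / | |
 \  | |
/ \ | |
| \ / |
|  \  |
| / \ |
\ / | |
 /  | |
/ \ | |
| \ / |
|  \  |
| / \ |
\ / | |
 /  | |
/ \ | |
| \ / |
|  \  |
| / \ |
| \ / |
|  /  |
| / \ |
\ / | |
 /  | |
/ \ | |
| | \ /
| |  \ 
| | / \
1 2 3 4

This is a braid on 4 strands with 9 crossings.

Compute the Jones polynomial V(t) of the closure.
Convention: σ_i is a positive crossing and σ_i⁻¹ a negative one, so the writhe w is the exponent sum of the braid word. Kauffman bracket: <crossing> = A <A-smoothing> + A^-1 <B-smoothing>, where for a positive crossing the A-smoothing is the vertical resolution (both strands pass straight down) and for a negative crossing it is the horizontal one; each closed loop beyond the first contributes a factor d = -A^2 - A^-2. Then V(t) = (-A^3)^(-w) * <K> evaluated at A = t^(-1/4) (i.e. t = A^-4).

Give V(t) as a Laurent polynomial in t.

Reading the diagram top to bottom ('/'-over between positions i,i+1 = s_i, '\'-over = s_i^-1): braid word = s1^-1 s2^-1 s1 s2^-1 s1 s2^-1 s2 s1 s3^-1.
The presented braid s1^-1 s2^-1 s1 s2^-1 s1 s2^-1 s2 s1 s3^-1 on 4 strands reduces by inverse Markov moves (closure unchanged at each step):
  Destabilize: the word has the form β·s3^-1 where s3^-1 occurs only as the final letter (β ∈ B_3); drop it and the last strand → 3 strands.
  Deconjugate: the word is γ·β·γ⁻¹ with γ = s1^-1 (prefix) and γ⁻¹ = s1 (suffix); strip both.
  Deconjugate: the word is γ·β·γ⁻¹ with γ = s2^-1 (prefix) and γ⁻¹ = s2 (suffix); strip both.
Reduced to β = s1 s2^-1 s1 s2^-1 on 3 strands, 4 crossings.
Compute on β:
Braid: s1 s2^-1 s1 s2^-1 on 3 strands, 4 crossings.
Writhe w = (#positive) - (#negative) = 2 - 2 = 0.
Computing the Kauffman bracket via state sum. There are 2^4 = 16 states.
Each crossing splits two ways (0=vertical, 1=horizontal). The state's weight is A^(#A-smoothings - #B-smoothings) * d^(loops - 1).
  state 0000: A-exp=+0, loops=3, term = A^0 * d^2
  state 0001: A-exp=+2, loops=2, term = A^2 * d^1
  state 0010: A-exp=-2, loops=2, term = A^-2 * d^1
  state 0011: A-exp=+0, loops=1, term = A^0 * d^0
  state 0100: A-exp=+2, loops=2, term = A^2 * d^1
  state 0101: A-exp=+4, loops=3, term = A^4 * d^2
  state 0110: A-exp=+0, loops=1, term = A^0 * d^0
  state 0111: A-exp=+2, loops=2, term = A^2 * d^1
  state 1000: A-exp=-2, loops=2, term = A^-2 * d^1
  state 1001: A-exp=+0, loops=1, term = A^0 * d^0
  state 1010: A-exp=-4, loops=3, term = A^-4 * d^2
  state 1011: A-exp=-2, loops=2, term = A^-2 * d^1
  state 1100: A-exp=+0, loops=1, term = A^0 * d^0
  state 1101: A-exp=+2, loops=2, term = A^2 * d^1
  state 1110: A-exp=-2, loops=2, term = A^-2 * d^1
  state 1111: A-exp=+0, loops=1, term = A^0 * d^0
Collect the terms by A-exponent (count of states per loop number):
Powers of d = -A^2 - A^-2: d^2 = A^4 + 2 + A^-4.
  A^4 * (d^2) = A^8 + 2*A^4 + 1
  A^2 * (4*d) = -4*A^4 - 4
  A^0 * (5 + d^2) = A^4 + 7 + A^-4
  A^-2 * (4*d) = -4 - 4*A^-4
  A^-4 * (d^2) = 1 + 2*A^-4 + A^-8
Summing the groups: <K> = A^8 - A^4 + 1 - A^-4 + A^-8
Normalise by the writhe: (-A^3)^(-w) = (-A^3)^(0) = 1, so f(A) = 1 * <K> = A^8 - A^4 + 1 - A^-4 + A^-8.
Substitute A = t^(-1/4), i.e. A^e → t^(-e/4): V(t) = t^2 - t + 1 - t^-1 + t^-2

Answer: t^2 - t + 1 - t^-1 + t^-2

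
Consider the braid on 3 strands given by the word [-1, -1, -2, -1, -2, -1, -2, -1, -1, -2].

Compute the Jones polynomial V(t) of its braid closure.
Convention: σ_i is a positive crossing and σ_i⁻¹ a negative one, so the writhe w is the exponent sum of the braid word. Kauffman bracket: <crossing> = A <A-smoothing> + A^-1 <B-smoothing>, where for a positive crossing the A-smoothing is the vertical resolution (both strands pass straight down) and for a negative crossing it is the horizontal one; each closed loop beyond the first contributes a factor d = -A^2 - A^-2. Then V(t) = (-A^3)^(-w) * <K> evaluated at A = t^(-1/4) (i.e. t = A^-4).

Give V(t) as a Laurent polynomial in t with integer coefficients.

Braid: s1^-1 s1^-1 s2^-1 s1^-1 s2^-1 s1^-1 s2^-1 s1^-1 s1^-1 s2^-1 on 3 strands, 10 crossings.
Writhe w = (#positive) - (#negative) = 0 - 10 = -10.
Computing the Kauffman bracket via state sum. There are 2^10 = 1024 states.
Smooth each crossing (0=||, 1=⌣⌢); contribution A^(Σ sign_k(1-2s_k)) * d^(L-1).
Tabulate the states by total A-exponent and number of loops L (A-exp: L × count):
  A^10: L=3 ×1
  A^8: L=2 ×4, L=4 ×6
  A^6: L=1 ×4, L=3 ×30, L=5 ×11
  A^4: L=2 ×48, L=4 ×65, L=6 ×7
  A^2: L=1 ×24, L=3 ×140, L=5 ×45, L=7 ×1
  A^0: L=2 ×129, L=4 ×117, L=6 ×6
  A^-2: L=1 ×43, L=3 ×151, L=5 ×16
  A^-4: L=2 ×96, L=4 ×24
  A^-6: L=1 ×24, L=3 ×21
  A^-8: L=2 ×10
  A^-10: L=3 ×1
Each group contributes A^e * Σ count * d^(L-1):
Powers of d = -A^2 - A^-2: d^2 = A^4 + 2 + A^-4; d^3 = -A^6 - 3*A^2 - 3*A^-2 - A^-6; d^4 = A^8 + 4*A^4 + 6 + 4*A^-4 + A^-8; d^5 = -A^10 - 5*A^6 - 10*A^2 - 10*A^-2 - 5*A^-6 - A^-10; d^6 = A^12 + 6*A^8 + 15*A^4 + 20 + 15*A^-4 + 6*A^-8 + A^-12.
  A^10 * (d^2) = A^14 + 2*A^10 + A^6
  A^8 * (4*d + 6*d^3) = -6*A^14 - 22*A^10 - 22*A^6 - 6*A^2
  A^6 * (4 + 30*d^2 + 11*d^4) = 11*A^14 + 74*A^10 + 130*A^6 + 74*A^2 + 11*A^-2
  A^4 * (48*d + 65*d^3 + 7*d^5) = -7*A^14 - 100*A^10 - 313*A^6 - 313*A^2 - 100*A^-2 - 7*A^-6
  A^2 * (24 + 140*d^2 + 45*d^4 + d^6) = A^14 + 51*A^10 + 335*A^6 + 594*A^2 + 335*A^-2 + 51*A^-6 + A^-10
  A^0 * (129*d + 117*d^3 + 6*d^5) = -6*A^10 - 147*A^6 - 540*A^2 - 540*A^-2 - 147*A^-6 - 6*A^-10
  A^-2 * (43 + 151*d^2 + 16*d^4) = 16*A^6 + 215*A^2 + 441*A^-2 + 215*A^-6 + 16*A^-10
  A^-4 * (96*d + 24*d^3) = -24*A^2 - 168*A^-2 - 168*A^-6 - 24*A^-10
  A^-6 * (24 + 21*d^2) = 21*A^-2 + 66*A^-6 + 21*A^-10
  A^-8 * (10*d) = -10*A^-6 - 10*A^-10
  A^-10 * (d^2) = A^-6 + 2*A^-10 + A^-14
Summing the groups: <K> = -A^10 + A^-6 + A^-14
Normalise by the writhe: (-A^3)^(-w) = (-A^3)^(10) = A^30, so f(A) = A^30 * <K> = -A^40 + A^24 + A^16.
Substitute A = t^(-1/4), i.e. A^e → t^(-e/4): V(t) = t^-4 + t^-6 - t^-10

Answer: t^-4 + t^-6 - t^-10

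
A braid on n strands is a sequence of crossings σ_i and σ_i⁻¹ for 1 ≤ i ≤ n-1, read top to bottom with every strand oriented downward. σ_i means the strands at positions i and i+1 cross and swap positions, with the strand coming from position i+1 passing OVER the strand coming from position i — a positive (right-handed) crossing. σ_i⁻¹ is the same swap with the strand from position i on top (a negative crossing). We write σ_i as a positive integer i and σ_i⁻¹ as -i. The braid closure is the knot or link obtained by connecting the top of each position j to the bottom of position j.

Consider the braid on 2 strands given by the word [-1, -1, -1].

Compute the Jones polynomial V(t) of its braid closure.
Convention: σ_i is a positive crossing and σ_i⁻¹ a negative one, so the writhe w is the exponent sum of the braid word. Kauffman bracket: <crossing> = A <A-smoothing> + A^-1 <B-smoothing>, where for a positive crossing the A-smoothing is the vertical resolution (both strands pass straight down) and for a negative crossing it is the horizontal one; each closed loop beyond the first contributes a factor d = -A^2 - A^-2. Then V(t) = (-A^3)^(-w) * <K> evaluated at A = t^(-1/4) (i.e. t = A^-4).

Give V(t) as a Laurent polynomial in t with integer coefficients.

t^-1 + t^-3 - t^-4

Derivation:
Braid: s1^-1 s1^-1 s1^-1 on 2 strands, 3 crossings.
Writhe w = (#positive) - (#negative) = 0 - 3 = -3.
Enumerate smoothing states for the bracket polynomial. There are 2^3 = 8 states.
Smooth each crossing (0=||, 1=⌣⌢); contribution A^(Σ sign_k(1-2s_k)) * d^(L-1).
  state 000: A-exp=-3, loops=2, term = A^-3 * d^1
  state 001: A-exp=-1, loops=1, term = A^-1 * d^0
  state 010: A-exp=-1, loops=1, term = A^-1 * d^0
  state 011: A-exp=+1, loops=2, term = A^1 * d^1
  state 100: A-exp=-1, loops=1, term = A^-1 * d^0
  state 101: A-exp=+1, loops=2, term = A^1 * d^1
  state 110: A-exp=+1, loops=2, term = A^1 * d^1
  state 111: A-exp=+3, loops=3, term = A^3 * d^2
Collect the terms by A-exponent (count of states per loop number):
Powers of d = -A^2 - A^-2: d^2 = A^4 + 2 + A^-4.
  A^3 * (d^2) = A^7 + 2*A^3 + A^-1
  A^1 * (3*d) = -3*A^3 - 3*A^-1
  A^-1 * (3) = 3*A^-1
  A^-3 * (d) = -A^-1 - A^-5
Summing the groups: <K> = A^7 - A^3 - A^-5
Normalise by the writhe: (-A^3)^(-w) = (-A^3)^(3) = -A^9, so f(A) = -A^9 * <K> = -A^16 + A^12 + A^4.
Substitute A = t^(-1/4), i.e. A^e → t^(-e/4): V(t) = t^-1 + t^-3 - t^-4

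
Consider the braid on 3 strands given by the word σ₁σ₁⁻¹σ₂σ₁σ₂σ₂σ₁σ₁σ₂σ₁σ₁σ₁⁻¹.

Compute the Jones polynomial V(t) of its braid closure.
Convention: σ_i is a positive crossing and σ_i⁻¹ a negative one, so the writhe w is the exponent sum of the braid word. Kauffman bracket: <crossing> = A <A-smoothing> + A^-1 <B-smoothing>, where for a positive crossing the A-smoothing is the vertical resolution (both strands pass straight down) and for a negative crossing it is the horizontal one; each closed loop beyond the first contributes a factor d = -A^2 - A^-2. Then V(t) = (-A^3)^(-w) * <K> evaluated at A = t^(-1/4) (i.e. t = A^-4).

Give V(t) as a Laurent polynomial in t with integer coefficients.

-t^8 + t^5 + t^3

Derivation:
The presented braid s1 s1^-1 s2 s1 s2 s2 s1 s1 s2 s1 s1 s1^-1 on 3 strands reduces by inverse Markov moves (closure unchanged at each step):
  Deconjugate: the word is γ·β·γ⁻¹ with γ = s1 (prefix) and γ⁻¹ = s1^-1 (suffix); strip both.
  Deconjugate: the word is γ·β·γ⁻¹ with γ = s1^-1 (prefix) and γ⁻¹ = s1 (suffix); strip both.
Reduced to β = s2 s1 s2 s2 s1 s1 s2 s1 on 3 strands, 8 crossings.
Compute on β:
Braid: s2 s1 s2 s2 s1 s1 s2 s1 on 3 strands, 8 crossings.
Writhe w = (#positive) - (#negative) = 8 - 0 = 8.
Computing the Kauffman bracket via state sum. There are 2^8 = 256 states.
Smooth each crossing (0=||, 1=⌣⌢); contribution A^(Σ sign_k(1-2s_k)) * d^(L-1).
Tabulate the states by total A-exponent and number of loops L (A-exp: L × count):
  A^8: L=3 ×1
  A^6: L=2 ×8
  A^4: L=1 ×16, L=3 ×12
  A^2: L=2 ×48, L=4 ×8
  A^0: L=1 ×17, L=3 ×51, L=5 ×2
  A^-2: L=2 ×34, L=4 ×22
  A^-4: L=1 ×4, L=3 ×21, L=5 ×3
  A^-6: L=2 ×4, L=4 ×4
  A^-8: L=3 ×1
Each group contributes A^e * Σ count * d^(L-1):
Powers of d = -A^2 - A^-2: d^2 = A^4 + 2 + A^-4; d^3 = -A^6 - 3*A^2 - 3*A^-2 - A^-6; d^4 = A^8 + 4*A^4 + 6 + 4*A^-4 + A^-8.
  A^8 * (d^2) = A^12 + 2*A^8 + A^4
  A^6 * (8*d) = -8*A^8 - 8*A^4
  A^4 * (16 + 12*d^2) = 12*A^8 + 40*A^4 + 12
  A^2 * (48*d + 8*d^3) = -8*A^8 - 72*A^4 - 72 - 8*A^-4
  A^0 * (17 + 51*d^2 + 2*d^4) = 2*A^8 + 59*A^4 + 131 + 59*A^-4 + 2*A^-8
  A^-2 * (34*d + 22*d^3) = -22*A^4 - 100 - 100*A^-4 - 22*A^-8
  A^-4 * (4 + 21*d^2 + 3*d^4) = 3*A^4 + 33 + 64*A^-4 + 33*A^-8 + 3*A^-12
  A^-6 * (4*d + 4*d^3) = -4 - 16*A^-4 - 16*A^-8 - 4*A^-12
  A^-8 * (d^2) = A^-4 + 2*A^-8 + A^-12
Summing the groups: <K> = A^12 + A^4 - A^-8
Normalise by the writhe: (-A^3)^(-w) = (-A^3)^(-8) = A^-24, so f(A) = A^-24 * <K> = A^-12 + A^-20 - A^-32.
Substitute A = t^(-1/4), i.e. A^e → t^(-e/4): V(t) = -t^8 + t^5 + t^3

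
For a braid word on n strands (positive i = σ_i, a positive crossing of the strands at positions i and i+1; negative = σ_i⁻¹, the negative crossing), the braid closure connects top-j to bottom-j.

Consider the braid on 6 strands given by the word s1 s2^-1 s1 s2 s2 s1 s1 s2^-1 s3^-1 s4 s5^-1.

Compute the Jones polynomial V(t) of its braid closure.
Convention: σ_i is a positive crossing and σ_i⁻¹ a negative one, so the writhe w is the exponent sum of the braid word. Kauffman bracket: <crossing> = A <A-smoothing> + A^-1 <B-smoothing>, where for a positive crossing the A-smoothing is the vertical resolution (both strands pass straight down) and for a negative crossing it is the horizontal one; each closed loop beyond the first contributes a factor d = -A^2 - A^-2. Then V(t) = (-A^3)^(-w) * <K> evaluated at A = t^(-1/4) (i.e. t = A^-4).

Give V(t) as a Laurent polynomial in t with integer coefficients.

The presented braid s1 s2^-1 s1 s2 s2 s1 s1 s2^-1 s3^-1 s4 s5^-1 on 6 strands reduces by inverse Markov moves (closure unchanged at each step):
  Destabilize: the word has the form β·s5^-1 where s5^-1 occurs only as the final letter (β ∈ B_5); drop it and the last strand → 5 strands.
  Destabilize: the word has the form β·s4 where s4 occurs only as the final letter (β ∈ B_4); drop it and the last strand → 4 strands.
  Destabilize: the word has the form β·s3^-1 where s3^-1 occurs only as the final letter (β ∈ B_3); drop it and the last strand → 3 strands.
Reduced to β = s1 s2^-1 s1 s2 s2 s1 s1 s2^-1 on 3 strands, 8 crossings.
Compute on β:
Braid: s1 s2^-1 s1 s2 s2 s1 s1 s2^-1 on 3 strands, 8 crossings.
Writhe w = (#positive) - (#negative) = 6 - 2 = 4.
Computing the Kauffman bracket via state sum. There are 2^8 = 256 states.
Each crossing splits two ways (0=vertical, 1=horizontal). The state's weight is A^(#A-smoothings - #B-smoothings) * d^(loops - 1).
Tabulate the states by total A-exponent and number of loops L (A-exp: L × count):
  A^8: L=3 ×1
  A^6: L=2 ×6, L=4 ×2
  A^4: L=1 ×11, L=3 ×16, L=5 ×1
  A^2: L=2 ×47, L=4 ×9
  A^0: L=1 ×26, L=3 ×43, L=5 ×1
  A^-2: L=2 ×41, L=4 ×15
  A^-4: L=3 ×26, L=5 ×2
  A^-6: L=4 ×8
  A^-8: L=5 ×1
Each group contributes A^e * Σ count * d^(L-1):
Powers of d = -A^2 - A^-2: d^2 = A^4 + 2 + A^-4; d^3 = -A^6 - 3*A^2 - 3*A^-2 - A^-6; d^4 = A^8 + 4*A^4 + 6 + 4*A^-4 + A^-8.
  A^8 * (d^2) = A^12 + 2*A^8 + A^4
  A^6 * (6*d + 2*d^3) = -2*A^12 - 12*A^8 - 12*A^4 - 2
  A^4 * (11 + 16*d^2 + d^4) = A^12 + 20*A^8 + 49*A^4 + 20 + A^-4
  A^2 * (47*d + 9*d^3) = -9*A^8 - 74*A^4 - 74 - 9*A^-4
  A^0 * (26 + 43*d^2 + d^4) = A^8 + 47*A^4 + 118 + 47*A^-4 + A^-8
  A^-2 * (41*d + 15*d^3) = -15*A^4 - 86 - 86*A^-4 - 15*A^-8
  A^-4 * (26*d^2 + 2*d^4) = 2*A^4 + 34 + 64*A^-4 + 34*A^-8 + 2*A^-12
  A^-6 * (8*d^3) = -8 - 24*A^-4 - 24*A^-8 - 8*A^-12
  A^-8 * (d^4) = 1 + 4*A^-4 + 6*A^-8 + 4*A^-12 + A^-16
Summing the groups: <K> = 2*A^8 - 2*A^4 + 3 - 3*A^-4 + 2*A^-8 - 2*A^-12 + A^-16
Normalise by the writhe: (-A^3)^(-w) = (-A^3)^(-4) = A^-12, so f(A) = A^-12 * <K> = 2*A^-4 - 2*A^-8 + 3*A^-12 - 3*A^-16 + 2*A^-20 - 2*A^-24 + A^-28.
Substitute A = t^(-1/4), i.e. A^e → t^(-e/4): V(t) = t^7 - 2*t^6 + 2*t^5 - 3*t^4 + 3*t^3 - 2*t^2 + 2*t

Answer: t^7 - 2*t^6 + 2*t^5 - 3*t^4 + 3*t^3 - 2*t^2 + 2*t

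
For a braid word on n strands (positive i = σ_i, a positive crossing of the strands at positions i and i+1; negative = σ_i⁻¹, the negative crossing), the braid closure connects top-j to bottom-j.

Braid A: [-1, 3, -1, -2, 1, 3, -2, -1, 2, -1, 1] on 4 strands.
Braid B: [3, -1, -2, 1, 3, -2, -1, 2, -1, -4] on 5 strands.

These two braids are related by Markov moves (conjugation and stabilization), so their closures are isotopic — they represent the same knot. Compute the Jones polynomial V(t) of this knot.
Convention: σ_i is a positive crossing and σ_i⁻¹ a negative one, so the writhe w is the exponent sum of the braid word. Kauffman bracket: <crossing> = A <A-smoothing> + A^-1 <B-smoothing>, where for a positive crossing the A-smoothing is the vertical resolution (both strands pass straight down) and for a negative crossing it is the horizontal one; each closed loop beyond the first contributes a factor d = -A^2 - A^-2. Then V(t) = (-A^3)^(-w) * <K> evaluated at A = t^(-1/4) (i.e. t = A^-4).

t^2 - 2*t + 3 - 3*t^-1 + 3*t^-2 - 2*t^-3 + 2*t^-4 - t^-5

Derivation:
Markov-equivalent braids have isotopic closures, hence identical knot invariants. Strip the Markov moves from each word to reach a common short braid β, then compute V(t) once on β.
Braid A: s1^-1 s3 s1^-1 s2^-1 s1 s3 s2^-1 s1^-1 s2 s1^-1 s1 on 4 strands reduces by inverse Markov moves (closure unchanged at each step):
  Deconjugate: the word is γ·β·γ⁻¹ with γ = s1^-1 (prefix) and γ⁻¹ = s1 (suffix); strip both.
Reduced to β = s3 s1^-1 s2^-1 s1 s3 s2^-1 s1^-1 s2 s1^-1 on 4 strands, 9 crossings.
Braid B: s3 s1^-1 s2^-1 s1 s3 s2^-1 s1^-1 s2 s1^-1 s4^-1 on 5 strands reduces by inverse Markov moves (closure unchanged at each step):
  Destabilize: the word has the form β·s4^-1 where s4^-1 occurs only as the final letter (β ∈ B_4); drop it and the last strand → 4 strands.
Reduced to β = s3 s1^-1 s2^-1 s1 s3 s2^-1 s1^-1 s2 s1^-1 on 4 strands, 9 crossings.
Both give the same β = s3 s1^-1 s2^-1 s1 s3 s2^-1 s1^-1 s2 s1^-1 on 4 strands, so one state sum suffices:
Braid: s3 s1^-1 s2^-1 s1 s3 s2^-1 s1^-1 s2 s1^-1 on 4 strands, 9 crossings.
Writhe w = (#positive) - (#negative) = 4 - 5 = -1.
Computing the Kauffman bracket via state sum. There are 2^9 = 512 states.
Smooth each crossing (0=||, 1=⌣⌢); contribution A^(Σ sign_k(1-2s_k)) * d^(L-1).
Tabulate the states by total A-exponent and number of loops L (A-exp: L × count):
  A^9: L=5 ×1
  A^7: L=4 ×9
  A^5: L=3 ×32, L=5 ×4
  A^3: L=2 ×53, L=4 ×30, L=6 ×1
  A^1: L=1 ×35, L=3 ×80, L=5 ×11
  A^-1: L=2 ×86, L=4 ×39, L=6 ×1
  A^-3: L=1 ×21, L=3 ×58, L=5 ×5
  A^-5: L=2 ×26, L=4 ×10
  A^-7: L=1 ×3, L=3 ×6
  A^-9: L=2 ×1
Each group contributes A^e * Σ count * d^(L-1):
Powers of d = -A^2 - A^-2: d^2 = A^4 + 2 + A^-4; d^3 = -A^6 - 3*A^2 - 3*A^-2 - A^-6; d^4 = A^8 + 4*A^4 + 6 + 4*A^-4 + A^-8; d^5 = -A^10 - 5*A^6 - 10*A^2 - 10*A^-2 - 5*A^-6 - A^-10.
  A^9 * (d^4) = A^17 + 4*A^13 + 6*A^9 + 4*A^5 + A
  A^7 * (9*d^3) = -9*A^13 - 27*A^9 - 27*A^5 - 9*A
  A^5 * (32*d^2 + 4*d^4) = 4*A^13 + 48*A^9 + 88*A^5 + 48*A + 4*A^-3
  A^3 * (53*d + 30*d^3 + d^5) = -A^13 - 35*A^9 - 153*A^5 - 153*A - 35*A^-3 - A^-7
  A^1 * (35 + 80*d^2 + 11*d^4) = 11*A^9 + 124*A^5 + 261*A + 124*A^-3 + 11*A^-7
  A^-1 * (86*d + 39*d^3 + d^5) = -A^9 - 44*A^5 - 213*A - 213*A^-3 - 44*A^-7 - A^-11
  A^-3 * (21 + 58*d^2 + 5*d^4) = 5*A^5 + 78*A + 167*A^-3 + 78*A^-7 + 5*A^-11
  A^-5 * (26*d + 10*d^3) = -10*A - 56*A^-3 - 56*A^-7 - 10*A^-11
  A^-7 * (3 + 6*d^2) = 6*A^-3 + 15*A^-7 + 6*A^-11
  A^-9 * (d) = -A^-7 - A^-11
Summing the groups: <K> = A^17 - 2*A^13 + 2*A^9 - 3*A^5 + 3*A - 3*A^-3 + 2*A^-7 - A^-11
Normalise by the writhe: (-A^3)^(-w) = (-A^3)^(1) = -A^3, so f(A) = -A^3 * <K> = -A^20 + 2*A^16 - 2*A^12 + 3*A^8 - 3*A^4 + 3 - 2*A^-4 + A^-8.
Substitute A = t^(-1/4), i.e. A^e → t^(-e/4): V(t) = t^2 - 2*t + 3 - 3*t^-1 + 3*t^-2 - 2*t^-3 + 2*t^-4 - t^-5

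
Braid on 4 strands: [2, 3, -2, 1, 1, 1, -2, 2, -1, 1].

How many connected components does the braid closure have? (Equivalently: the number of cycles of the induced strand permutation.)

2

Derivation:
Track the strand permutation on 4 strands, starting from identity.
  step 1: s2 swaps positions 2,3 -> [1 3 2 4]
  step 2: s3 swaps positions 3,4 -> [1 3 4 2]
  step 3: s2^-1 swaps positions 2,3 -> [1 4 3 2]
  step 4: s1 swaps positions 1,2 -> [4 1 3 2]
  step 5: s1 swaps positions 1,2 -> [1 4 3 2]
  step 6: s1 swaps positions 1,2 -> [4 1 3 2]
  step 7: s2^-1 swaps positions 2,3 -> [4 3 1 2]
  step 8: s2 swaps positions 2,3 -> [4 1 3 2]
  step 9: s1^-1 swaps positions 1,2 -> [1 4 3 2]
  step 10: s1 swaps positions 1,2 -> [4 1 3 2]
Final permutation (position -> original strand): [4 1 3 2]
Closure components = cycle count of this permutation = 2.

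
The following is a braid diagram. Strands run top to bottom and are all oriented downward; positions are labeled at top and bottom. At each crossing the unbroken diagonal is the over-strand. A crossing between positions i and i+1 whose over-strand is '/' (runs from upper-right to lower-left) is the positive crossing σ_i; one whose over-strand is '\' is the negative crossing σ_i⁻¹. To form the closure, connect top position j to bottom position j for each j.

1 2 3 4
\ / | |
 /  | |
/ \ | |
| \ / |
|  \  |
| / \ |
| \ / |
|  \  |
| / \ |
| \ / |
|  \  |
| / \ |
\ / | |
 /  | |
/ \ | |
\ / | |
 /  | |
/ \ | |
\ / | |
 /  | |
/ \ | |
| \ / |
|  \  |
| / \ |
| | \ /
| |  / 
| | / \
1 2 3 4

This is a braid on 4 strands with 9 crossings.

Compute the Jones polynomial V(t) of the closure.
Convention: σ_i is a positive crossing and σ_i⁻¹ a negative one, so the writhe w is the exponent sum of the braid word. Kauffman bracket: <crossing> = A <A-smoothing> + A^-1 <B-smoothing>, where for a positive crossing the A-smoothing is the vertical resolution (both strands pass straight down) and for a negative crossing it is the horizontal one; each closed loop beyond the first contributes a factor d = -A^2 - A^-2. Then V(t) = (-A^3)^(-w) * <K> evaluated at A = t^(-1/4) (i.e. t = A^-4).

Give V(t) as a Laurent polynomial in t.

Reading the diagram top to bottom ('/'-over between positions i,i+1 = s_i, '\'-over = s_i^-1): braid word = s1 s2^-1 s2^-1 s2^-1 s1 s1 s1 s2^-1 s3.
The presented braid s1 s2^-1 s2^-1 s2^-1 s1 s1 s1 s2^-1 s3 on 4 strands reduces by inverse Markov moves (closure unchanged at each step):
  Destabilize: the word has the form β·s3 where s3 occurs only as the final letter (β ∈ B_3); drop it and the last strand → 3 strands.
Reduced to β = s1 s2^-1 s2^-1 s2^-1 s1 s1 s1 s2^-1 on 3 strands, 8 crossings.
Compute on β:
Braid: s1 s2^-1 s2^-1 s2^-1 s1 s1 s1 s2^-1 on 3 strands, 8 crossings.
Writhe w = (#positive) - (#negative) = 4 - 4 = 0.
Computing the Kauffman bracket via state sum. There are 2^8 = 256 states.
Smooth each crossing (0=||, 1=⌣⌢); contribution A^(Σ sign_k(1-2s_k)) * d^(L-1).
Tabulate the states by total A-exponent and number of loops L (A-exp: L × count):
  A^8: L=5 ×1
  A^6: L=4 ×8
  A^4: L=3 ×25, L=5 ×3
  A^2: L=2 ×37, L=4 ×18, L=6 ×1
  A^0: L=1 ×25, L=3 ×37, L=5 ×8
  A^-2: L=2 ×37, L=4 ×18, L=6 ×1
  A^-4: L=3 ×25, L=5 ×3
  A^-6: L=4 ×8
  A^-8: L=5 ×1
Each group contributes A^e * Σ count * d^(L-1):
Powers of d = -A^2 - A^-2: d^2 = A^4 + 2 + A^-4; d^3 = -A^6 - 3*A^2 - 3*A^-2 - A^-6; d^4 = A^8 + 4*A^4 + 6 + 4*A^-4 + A^-8; d^5 = -A^10 - 5*A^6 - 10*A^2 - 10*A^-2 - 5*A^-6 - A^-10.
  A^8 * (d^4) = A^16 + 4*A^12 + 6*A^8 + 4*A^4 + 1
  A^6 * (8*d^3) = -8*A^12 - 24*A^8 - 24*A^4 - 8
  A^4 * (25*d^2 + 3*d^4) = 3*A^12 + 37*A^8 + 68*A^4 + 37 + 3*A^-4
  A^2 * (37*d + 18*d^3 + d^5) = -A^12 - 23*A^8 - 101*A^4 - 101 - 23*A^-4 - A^-8
  A^0 * (25 + 37*d^2 + 8*d^4) = 8*A^8 + 69*A^4 + 147 + 69*A^-4 + 8*A^-8
  A^-2 * (37*d + 18*d^3 + d^5) = -A^8 - 23*A^4 - 101 - 101*A^-4 - 23*A^-8 - A^-12
  A^-4 * (25*d^2 + 3*d^4) = 3*A^4 + 37 + 68*A^-4 + 37*A^-8 + 3*A^-12
  A^-6 * (8*d^3) = -8 - 24*A^-4 - 24*A^-8 - 8*A^-12
  A^-8 * (d^4) = 1 + 4*A^-4 + 6*A^-8 + 4*A^-12 + A^-16
Summing the groups: <K> = A^16 - 2*A^12 + 3*A^8 - 4*A^4 + 5 - 4*A^-4 + 3*A^-8 - 2*A^-12 + A^-16
Normalise by the writhe: (-A^3)^(-w) = (-A^3)^(0) = 1, so f(A) = 1 * <K> = A^16 - 2*A^12 + 3*A^8 - 4*A^4 + 5 - 4*A^-4 + 3*A^-8 - 2*A^-12 + A^-16.
Substitute A = t^(-1/4), i.e. A^e → t^(-e/4): V(t) = t^4 - 2*t^3 + 3*t^2 - 4*t + 5 - 4*t^-1 + 3*t^-2 - 2*t^-3 + t^-4

Answer: t^4 - 2*t^3 + 3*t^2 - 4*t + 5 - 4*t^-1 + 3*t^-2 - 2*t^-3 + t^-4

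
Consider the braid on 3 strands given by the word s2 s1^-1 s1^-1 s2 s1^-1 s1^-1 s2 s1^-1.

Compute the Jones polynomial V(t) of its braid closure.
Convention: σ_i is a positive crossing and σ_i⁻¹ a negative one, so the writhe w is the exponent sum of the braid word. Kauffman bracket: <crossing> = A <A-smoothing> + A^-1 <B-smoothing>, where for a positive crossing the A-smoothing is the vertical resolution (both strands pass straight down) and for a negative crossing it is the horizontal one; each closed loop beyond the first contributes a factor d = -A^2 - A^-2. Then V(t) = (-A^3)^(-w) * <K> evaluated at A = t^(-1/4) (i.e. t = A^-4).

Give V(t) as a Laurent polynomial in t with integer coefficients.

-t^2 + 3*t - 4 + 6*t^-1 - 6*t^-2 + 6*t^-3 - 5*t^-4 + 3*t^-5 - t^-6

Derivation:
Braid: s2 s1^-1 s1^-1 s2 s1^-1 s1^-1 s2 s1^-1 on 3 strands, 8 crossings.
Writhe w = (#positive) - (#negative) = 3 - 5 = -2.
Enumerate smoothing states for the bracket polynomial. There are 2^8 = 256 states.
Smooth each crossing (0=||, 1=⌣⌢); contribution A^(Σ sign_k(1-2s_k)) * d^(L-1).
Tabulate the states by total A-exponent and number of loops L (A-exp: L × count):
  A^8: L=6 ×1
  A^6: L=5 ×8
  A^4: L=4 ×28
  A^2: L=3 ×55, L=5 ×1
  A^0: L=2 ×63, L=4 ×7
  A^-2: L=1 ×35, L=3 ×21
  A^-4: L=2 ×26, L=4 ×2
  A^-6: L=3 ×8
  A^-8: L=4 ×1
Each group contributes A^e * Σ count * d^(L-1):
Powers of d = -A^2 - A^-2: d^2 = A^4 + 2 + A^-4; d^3 = -A^6 - 3*A^2 - 3*A^-2 - A^-6; d^4 = A^8 + 4*A^4 + 6 + 4*A^-4 + A^-8; d^5 = -A^10 - 5*A^6 - 10*A^2 - 10*A^-2 - 5*A^-6 - A^-10.
  A^8 * (d^5) = -A^18 - 5*A^14 - 10*A^10 - 10*A^6 - 5*A^2 - A^-2
  A^6 * (8*d^4) = 8*A^14 + 32*A^10 + 48*A^6 + 32*A^2 + 8*A^-2
  A^4 * (28*d^3) = -28*A^10 - 84*A^6 - 84*A^2 - 28*A^-2
  A^2 * (55*d^2 + d^4) = A^10 + 59*A^6 + 116*A^2 + 59*A^-2 + A^-6
  A^0 * (63*d + 7*d^3) = -7*A^6 - 84*A^2 - 84*A^-2 - 7*A^-6
  A^-2 * (35 + 21*d^2) = 21*A^2 + 77*A^-2 + 21*A^-6
  A^-4 * (26*d + 2*d^3) = -2*A^2 - 32*A^-2 - 32*A^-6 - 2*A^-10
  A^-6 * (8*d^2) = 8*A^-2 + 16*A^-6 + 8*A^-10
  A^-8 * (d^3) = -A^-2 - 3*A^-6 - 3*A^-10 - A^-14
Summing the groups: <K> = -A^18 + 3*A^14 - 5*A^10 + 6*A^6 - 6*A^2 + 6*A^-2 - 4*A^-6 + 3*A^-10 - A^-14
Normalise by the writhe: (-A^3)^(-w) = (-A^3)^(2) = A^6, so f(A) = A^6 * <K> = -A^24 + 3*A^20 - 5*A^16 + 6*A^12 - 6*A^8 + 6*A^4 - 4 + 3*A^-4 - A^-8.
Substitute A = t^(-1/4), i.e. A^e → t^(-e/4): V(t) = -t^2 + 3*t - 4 + 6*t^-1 - 6*t^-2 + 6*t^-3 - 5*t^-4 + 3*t^-5 - t^-6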